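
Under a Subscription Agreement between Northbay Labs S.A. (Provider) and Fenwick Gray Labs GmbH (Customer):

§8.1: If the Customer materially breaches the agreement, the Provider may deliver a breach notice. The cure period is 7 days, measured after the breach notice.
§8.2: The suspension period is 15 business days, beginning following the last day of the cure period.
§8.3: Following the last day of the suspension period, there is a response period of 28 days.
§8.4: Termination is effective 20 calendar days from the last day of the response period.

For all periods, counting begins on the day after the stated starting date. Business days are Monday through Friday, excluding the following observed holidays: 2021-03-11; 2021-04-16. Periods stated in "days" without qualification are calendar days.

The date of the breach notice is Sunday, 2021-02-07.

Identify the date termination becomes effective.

Adding 7 calendar days to 2021-02-07 gives 2021-02-14, which is the last day of the cure period.
The last day of the suspension period: counting 15 business days from Sunday, 2021-02-14 (Feb 15, Feb 16, Feb 17, Feb 18, …, Mar 3, Mar 4, Mar 5, skipping weekends) reaches Friday, 2021-03-05.
The last day of the response period: 2021-03-05 + 28 days = 2021-04-02.
The date termination becomes effective: 20 calendar days after 2021-04-02 is 2021-04-22.

2021-04-22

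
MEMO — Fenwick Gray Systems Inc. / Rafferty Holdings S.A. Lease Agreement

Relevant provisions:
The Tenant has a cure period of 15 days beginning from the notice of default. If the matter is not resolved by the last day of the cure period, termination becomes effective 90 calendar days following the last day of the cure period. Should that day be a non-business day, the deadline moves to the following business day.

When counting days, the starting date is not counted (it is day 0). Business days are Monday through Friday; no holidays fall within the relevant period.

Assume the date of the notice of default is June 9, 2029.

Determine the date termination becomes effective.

The last day of the cure period: 15 calendar days after June 9, 2029 is June 24, 2029.
The date termination becomes effective: June 24, 2029 + 90 days = September 22, 2029. That falls on a Saturday, so it rolls to the next business day, Monday, September 24, 2029.

September 24, 2029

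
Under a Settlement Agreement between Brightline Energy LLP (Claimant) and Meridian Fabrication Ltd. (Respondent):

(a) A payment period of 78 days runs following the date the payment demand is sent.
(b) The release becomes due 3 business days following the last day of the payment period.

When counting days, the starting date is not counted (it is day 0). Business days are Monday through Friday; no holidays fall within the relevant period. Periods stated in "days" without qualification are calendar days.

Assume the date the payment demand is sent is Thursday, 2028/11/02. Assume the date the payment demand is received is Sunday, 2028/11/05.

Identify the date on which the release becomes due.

2029/01/24

Adding 78 calendar days to 2028/11/02 gives 2029/01/19, which is the last day of the payment period.
The date on which the release becomes due: 3 business days after Friday, 2029/01/19, skipping weekends — Jan 22, Jan 23, Jan 24 — lands on Wednesday, 2029/01/24.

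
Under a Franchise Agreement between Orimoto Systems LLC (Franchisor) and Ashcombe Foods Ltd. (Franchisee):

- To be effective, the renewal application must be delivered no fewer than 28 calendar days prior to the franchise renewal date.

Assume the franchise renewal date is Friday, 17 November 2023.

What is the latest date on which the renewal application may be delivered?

17 November 2023 minus 28 days is 20 October 2023.

20 October 2023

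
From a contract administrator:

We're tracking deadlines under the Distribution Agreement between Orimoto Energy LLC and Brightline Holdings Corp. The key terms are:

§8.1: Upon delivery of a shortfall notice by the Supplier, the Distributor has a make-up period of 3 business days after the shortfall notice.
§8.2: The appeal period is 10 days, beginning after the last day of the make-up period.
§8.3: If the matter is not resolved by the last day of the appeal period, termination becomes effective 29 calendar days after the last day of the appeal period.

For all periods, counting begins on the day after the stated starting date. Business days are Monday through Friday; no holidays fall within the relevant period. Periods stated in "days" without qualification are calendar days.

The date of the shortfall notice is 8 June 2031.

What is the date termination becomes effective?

20 July 2031

The last day of the make-up period: counting 3 business days from Sunday, 8 June 2031 (Jun 9, Jun 10, Jun 11, skipping weekends) reaches Wednesday, 11 June 2031.
The last day of the appeal period: 10 calendar days after 11 June 2031 is 21 June 2031.
Adding 29 calendar days to 21 June 2031 gives 20 July 2031, which is the date termination becomes effective.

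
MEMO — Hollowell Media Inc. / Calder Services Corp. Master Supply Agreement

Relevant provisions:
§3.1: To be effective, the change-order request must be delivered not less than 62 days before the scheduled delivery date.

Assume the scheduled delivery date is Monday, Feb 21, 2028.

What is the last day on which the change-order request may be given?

Dec 21, 2027

Feb 21, 2028 minus 62 days is Dec 21, 2027.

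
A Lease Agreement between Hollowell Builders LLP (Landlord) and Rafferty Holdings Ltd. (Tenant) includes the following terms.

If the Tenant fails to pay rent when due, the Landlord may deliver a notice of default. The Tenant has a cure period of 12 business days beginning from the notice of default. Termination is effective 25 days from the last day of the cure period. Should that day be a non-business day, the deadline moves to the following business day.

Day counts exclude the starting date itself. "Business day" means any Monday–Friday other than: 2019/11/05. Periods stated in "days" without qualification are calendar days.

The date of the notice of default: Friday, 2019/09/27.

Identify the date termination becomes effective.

2019/11/11

The last day of the cure period: counting 12 business days from Friday, 2019/09/27 (Sep 30, Oct 1, Oct 2, Oct 3, …, Oct 11, Oct 14, Oct 15, skipping weekends) reaches Tuesday, 2019/10/15.
The date termination becomes effective: 2019/10/15 + 25 days = 2019/11/09. That falls on a Saturday, so it rolls to the next business day, Monday, 2019/11/11.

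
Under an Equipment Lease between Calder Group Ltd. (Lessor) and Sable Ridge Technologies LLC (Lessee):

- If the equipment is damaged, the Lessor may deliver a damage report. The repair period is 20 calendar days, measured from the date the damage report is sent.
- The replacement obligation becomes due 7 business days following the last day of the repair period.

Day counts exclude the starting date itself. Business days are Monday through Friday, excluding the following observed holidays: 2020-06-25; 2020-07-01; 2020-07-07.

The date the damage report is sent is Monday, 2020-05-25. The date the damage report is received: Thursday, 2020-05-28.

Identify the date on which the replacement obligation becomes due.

Adding 20 calendar days to 2020-05-25 gives 2020-06-14, which is the last day of the repair period.
The date on which the replacement obligation becomes due: counting 7 business days from Sunday, 2020-06-14 (Jun 15, Jun 16, Jun 17, Jun 18, Jun 19, Jun 22, Jun 23, skipping weekends) reaches Tuesday, 2020-06-23.

2020-06-23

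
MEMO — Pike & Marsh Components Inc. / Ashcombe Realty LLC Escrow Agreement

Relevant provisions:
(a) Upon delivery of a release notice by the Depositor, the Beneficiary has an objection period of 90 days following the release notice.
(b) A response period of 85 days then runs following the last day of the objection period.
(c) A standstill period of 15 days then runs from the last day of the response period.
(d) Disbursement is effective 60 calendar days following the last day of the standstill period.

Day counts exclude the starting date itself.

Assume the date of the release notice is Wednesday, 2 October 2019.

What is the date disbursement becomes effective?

Adding 90 calendar days to 2 October 2019 gives 31 December 2019, which is the last day of the objection period.
The last day of the response period: 31 December 2019 + 85 days = 25 March 2020.
Adding 15 calendar days to 25 March 2020 gives 9 April 2020, which is the last day of the standstill period.
The date disbursement becomes effective: 9 April 2020 + 60 days = 8 June 2020.

8 June 2020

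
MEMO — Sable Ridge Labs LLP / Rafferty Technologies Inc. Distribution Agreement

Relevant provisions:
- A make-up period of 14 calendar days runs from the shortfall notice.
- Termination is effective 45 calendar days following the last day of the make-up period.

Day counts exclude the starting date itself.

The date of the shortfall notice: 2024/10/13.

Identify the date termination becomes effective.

The last day of the make-up period: 14 calendar days after 2024/10/13 is 2024/10/27.
The date termination becomes effective: 45 calendar days after 2024/10/27 is 2024/12/11.

2024/12/11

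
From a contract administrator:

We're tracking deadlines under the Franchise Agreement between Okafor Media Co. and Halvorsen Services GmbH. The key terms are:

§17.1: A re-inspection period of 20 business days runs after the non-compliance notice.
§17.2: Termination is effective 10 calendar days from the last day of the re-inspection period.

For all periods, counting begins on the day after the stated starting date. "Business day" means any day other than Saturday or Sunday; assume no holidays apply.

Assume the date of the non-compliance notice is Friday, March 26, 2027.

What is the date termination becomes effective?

The last day of the re-inspection period: counting 20 business days from Friday, March 26, 2027 (Mar 29, Mar 30, Mar 31, Apr 1, …, Apr 21, Apr 22, Apr 23, skipping weekends) reaches Friday, April 23, 2027.
The date termination becomes effective: April 23, 2027 + 10 days = May 3, 2027.

May 3, 2027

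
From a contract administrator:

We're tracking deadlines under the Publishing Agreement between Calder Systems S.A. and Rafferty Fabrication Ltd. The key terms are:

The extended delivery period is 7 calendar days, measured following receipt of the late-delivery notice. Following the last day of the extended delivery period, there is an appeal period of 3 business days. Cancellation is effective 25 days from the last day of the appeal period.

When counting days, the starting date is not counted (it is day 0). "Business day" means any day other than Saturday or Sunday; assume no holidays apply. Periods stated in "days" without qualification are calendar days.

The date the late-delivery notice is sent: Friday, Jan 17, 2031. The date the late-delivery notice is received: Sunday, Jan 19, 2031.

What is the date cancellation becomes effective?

The last day of the extended delivery period: 7 calendar days after Jan 19, 2031 is Jan 26, 2031.
From Sunday, Jan 26, 2031, 3 business days (Jan 27, Jan 28, Jan 29, skipping weekends) brings us to Wednesday, Jan 29, 2031, which is the last day of the appeal period.
Adding 25 calendar days to Jan 29, 2031 gives Feb 23, 2031, which is the date cancellation becomes effective.

Feb 23, 2031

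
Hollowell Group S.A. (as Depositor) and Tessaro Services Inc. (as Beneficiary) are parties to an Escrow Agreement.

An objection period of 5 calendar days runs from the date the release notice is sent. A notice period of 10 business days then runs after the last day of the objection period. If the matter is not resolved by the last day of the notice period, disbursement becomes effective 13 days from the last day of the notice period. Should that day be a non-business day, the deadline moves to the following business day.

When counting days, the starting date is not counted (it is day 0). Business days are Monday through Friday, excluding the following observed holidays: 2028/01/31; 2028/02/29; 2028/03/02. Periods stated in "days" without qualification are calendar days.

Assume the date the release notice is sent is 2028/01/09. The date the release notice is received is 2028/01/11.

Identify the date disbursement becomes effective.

2028/02/10

Adding 5 calendar days to 2028/01/09 gives 2028/01/14, which is the last day of the objection period.
The last day of the notice period: 10 business days after Friday, 2028/01/14, skipping weekends — Jan 17, Jan 18, Jan 19, Jan 20, Jan 21, Jan 24, Jan 25, Jan 26, Jan 27, Jan 28 — lands on Friday, 2028/01/28.
The date disbursement becomes effective: 13 calendar days after 2028/01/28 is 2028/02/10. 2028/02/10 is a Thursday and is not a listed holiday, so no roll-forward applies.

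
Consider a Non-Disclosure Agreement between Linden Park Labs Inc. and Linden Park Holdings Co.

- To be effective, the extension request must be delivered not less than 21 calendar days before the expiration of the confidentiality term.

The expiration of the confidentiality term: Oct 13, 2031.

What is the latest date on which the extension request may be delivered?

Sep 22, 2031

Counting back 21 calendar days from Oct 13, 2031 gives Sep 22, 2031.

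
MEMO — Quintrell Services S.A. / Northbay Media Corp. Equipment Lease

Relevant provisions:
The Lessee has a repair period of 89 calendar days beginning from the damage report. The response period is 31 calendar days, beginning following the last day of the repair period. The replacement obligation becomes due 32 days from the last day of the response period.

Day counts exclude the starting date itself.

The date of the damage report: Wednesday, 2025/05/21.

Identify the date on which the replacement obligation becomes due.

2025/10/20

Adding 89 calendar days to 2025/05/21 gives 2025/08/18, which is the last day of the repair period.
The last day of the response period: 31 calendar days after 2025/08/18 is 2025/09/18.
The date on which the replacement obligation becomes due: 32 calendar days after 2025/09/18 is 2025/10/20.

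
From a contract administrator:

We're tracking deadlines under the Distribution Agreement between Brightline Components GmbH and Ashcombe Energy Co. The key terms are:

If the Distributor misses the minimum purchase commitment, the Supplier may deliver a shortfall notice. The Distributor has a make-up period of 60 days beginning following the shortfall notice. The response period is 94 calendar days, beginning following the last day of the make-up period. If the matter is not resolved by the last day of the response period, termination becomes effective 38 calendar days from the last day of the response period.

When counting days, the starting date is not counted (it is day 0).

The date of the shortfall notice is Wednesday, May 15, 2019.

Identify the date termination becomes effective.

The last day of the make-up period: 60 calendar days after May 15, 2019 is Jul 14, 2019.
Adding 94 calendar days to Jul 14, 2019 gives Oct 16, 2019, which is the last day of the response period.
The date termination becomes effective: Oct 16, 2019 + 38 days = Nov 23, 2019.

Nov 23, 2019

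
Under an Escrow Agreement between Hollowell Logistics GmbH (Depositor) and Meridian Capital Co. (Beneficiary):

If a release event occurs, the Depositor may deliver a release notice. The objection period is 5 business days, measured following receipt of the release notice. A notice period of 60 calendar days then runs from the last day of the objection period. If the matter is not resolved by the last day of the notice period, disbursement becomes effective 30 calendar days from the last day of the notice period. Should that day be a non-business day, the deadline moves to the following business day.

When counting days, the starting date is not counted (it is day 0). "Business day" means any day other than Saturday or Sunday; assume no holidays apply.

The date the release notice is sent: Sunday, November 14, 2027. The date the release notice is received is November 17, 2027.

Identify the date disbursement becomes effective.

The last day of the objection period: 5 business days after Wednesday, November 17, 2027, skipping weekends — Nov 18, Nov 19, Nov 22, Nov 23, Nov 24 — lands on Wednesday, November 24, 2027.
The last day of the notice period: 60 calendar days after November 24, 2027 is January 23, 2028.
Adding 30 calendar days to January 23, 2028 gives February 22, 2028, which is the date disbursement becomes effective. February 22, 2028 is a Tuesday, so no roll-forward applies.

February 22, 2028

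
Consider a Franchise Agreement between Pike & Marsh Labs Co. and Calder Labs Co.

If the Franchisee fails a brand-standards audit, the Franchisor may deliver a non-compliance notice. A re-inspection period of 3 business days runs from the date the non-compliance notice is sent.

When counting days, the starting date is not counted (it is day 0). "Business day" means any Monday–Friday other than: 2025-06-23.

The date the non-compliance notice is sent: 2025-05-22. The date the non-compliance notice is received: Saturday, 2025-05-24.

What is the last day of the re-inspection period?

2025-05-27

From Thursday, 2025-05-22, 3 business days (May 23, May 26, May 27, skipping weekends) brings us to Tuesday, 2025-05-27, which is the last day of the re-inspection period.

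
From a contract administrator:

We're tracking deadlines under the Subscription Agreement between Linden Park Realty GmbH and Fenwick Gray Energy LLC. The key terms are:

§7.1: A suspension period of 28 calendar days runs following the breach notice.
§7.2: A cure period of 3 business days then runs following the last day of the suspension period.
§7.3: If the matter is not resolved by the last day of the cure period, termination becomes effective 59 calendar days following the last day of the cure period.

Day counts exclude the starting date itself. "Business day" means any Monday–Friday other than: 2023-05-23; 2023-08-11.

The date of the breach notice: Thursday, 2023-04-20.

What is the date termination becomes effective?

The last day of the suspension period: 2023-04-20 + 28 days = 2023-05-18.
The last day of the cure period: counting 3 business days from Thursday, 2023-05-18 (May 19, May 22, May 24, skipping weekends and the listed holiday on May 23) reaches Wednesday, 2023-05-24.
The date termination becomes effective: 59 calendar days after 2023-05-24 is 2023-07-22.

2023-07-22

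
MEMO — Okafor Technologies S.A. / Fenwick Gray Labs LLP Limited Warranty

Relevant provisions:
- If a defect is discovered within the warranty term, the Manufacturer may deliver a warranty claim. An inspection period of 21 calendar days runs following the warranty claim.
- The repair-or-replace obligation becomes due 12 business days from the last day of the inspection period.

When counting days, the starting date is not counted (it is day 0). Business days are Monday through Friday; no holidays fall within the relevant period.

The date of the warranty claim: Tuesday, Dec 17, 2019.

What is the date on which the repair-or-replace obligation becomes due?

Jan 23, 2020

The last day of the inspection period: Dec 17, 2019 + 21 days = Jan 7, 2020.
The date on which the repair-or-replace obligation becomes due: counting 12 business days from Tuesday, Jan 7, 2020 (Jan 8, Jan 9, Jan 10, Jan 13, …, Jan 21, Jan 22, Jan 23, skipping weekends) reaches Thursday, Jan 23, 2020.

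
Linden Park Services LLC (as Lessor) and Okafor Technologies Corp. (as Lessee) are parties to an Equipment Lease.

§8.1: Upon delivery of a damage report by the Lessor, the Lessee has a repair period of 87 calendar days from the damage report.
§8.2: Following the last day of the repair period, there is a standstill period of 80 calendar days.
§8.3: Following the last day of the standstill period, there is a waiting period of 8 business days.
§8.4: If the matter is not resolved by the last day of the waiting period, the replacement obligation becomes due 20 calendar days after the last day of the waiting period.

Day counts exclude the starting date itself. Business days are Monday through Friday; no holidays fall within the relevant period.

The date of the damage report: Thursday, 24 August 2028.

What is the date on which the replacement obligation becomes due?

11 March 2029

The last day of the repair period: 87 calendar days after 24 August 2028 is 19 November 2028.
The last day of the standstill period: 19 November 2028 + 80 days = 7 February 2029.
The last day of the waiting period: counting 8 business days from Wednesday, 7 February 2029 (Feb 8, Feb 9, Feb 12, Feb 13, Feb 14, Feb 15, Feb 16, Feb 19, skipping weekends) reaches Monday, 19 February 2029.
Adding 20 calendar days to 19 February 2029 gives 11 March 2029, which is the date on which the replacement obligation becomes due.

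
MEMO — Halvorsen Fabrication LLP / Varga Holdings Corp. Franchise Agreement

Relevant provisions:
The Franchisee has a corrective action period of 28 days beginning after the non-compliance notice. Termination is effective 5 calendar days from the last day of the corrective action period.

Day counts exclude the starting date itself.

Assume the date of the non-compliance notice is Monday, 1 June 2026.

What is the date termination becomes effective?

Adding 28 calendar days to 1 June 2026 gives 29 June 2026, which is the last day of the corrective action period.
The date termination becomes effective: 29 June 2026 + 5 days = 4 July 2026.

4 July 2026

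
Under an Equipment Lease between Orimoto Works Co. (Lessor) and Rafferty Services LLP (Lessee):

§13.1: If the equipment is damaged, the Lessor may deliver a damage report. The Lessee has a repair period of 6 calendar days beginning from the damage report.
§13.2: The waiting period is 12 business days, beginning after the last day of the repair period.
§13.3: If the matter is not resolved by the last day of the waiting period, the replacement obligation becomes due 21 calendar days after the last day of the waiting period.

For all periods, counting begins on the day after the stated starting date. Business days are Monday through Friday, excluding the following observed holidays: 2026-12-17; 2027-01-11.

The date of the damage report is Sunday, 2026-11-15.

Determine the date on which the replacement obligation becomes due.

2026-12-29

The last day of the repair period: 2026-11-15 + 6 days = 2026-11-21.
The last day of the waiting period: 12 business days after Saturday, 2026-11-21, skipping weekends — Nov 23, Nov 24, Nov 25, Nov 26, …, Dec 4, Dec 7, Dec 8 — lands on Tuesday, 2026-12-08.
The date on which the replacement obligation becomes due: 21 calendar days after 2026-12-08 is 2026-12-29.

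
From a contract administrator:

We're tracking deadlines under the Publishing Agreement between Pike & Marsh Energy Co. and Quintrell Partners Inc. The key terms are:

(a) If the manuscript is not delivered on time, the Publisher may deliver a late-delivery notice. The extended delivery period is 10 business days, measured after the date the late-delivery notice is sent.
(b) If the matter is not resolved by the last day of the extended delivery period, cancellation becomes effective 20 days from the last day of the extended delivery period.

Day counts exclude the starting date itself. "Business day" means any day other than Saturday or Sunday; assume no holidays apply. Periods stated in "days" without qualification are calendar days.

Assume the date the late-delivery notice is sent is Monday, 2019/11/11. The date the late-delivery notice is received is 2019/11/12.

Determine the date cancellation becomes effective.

2019/12/15

The last day of the extended delivery period: 10 business days after Monday, 2019/11/11, skipping weekends — Nov 12, Nov 13, Nov 14, Nov 15, Nov 18, Nov 19, Nov 20, Nov 21, Nov 22, Nov 25 — lands on Monday, 2019/11/25.
The date cancellation becomes effective: 20 calendar days after 2019/11/25 is 2019/12/15.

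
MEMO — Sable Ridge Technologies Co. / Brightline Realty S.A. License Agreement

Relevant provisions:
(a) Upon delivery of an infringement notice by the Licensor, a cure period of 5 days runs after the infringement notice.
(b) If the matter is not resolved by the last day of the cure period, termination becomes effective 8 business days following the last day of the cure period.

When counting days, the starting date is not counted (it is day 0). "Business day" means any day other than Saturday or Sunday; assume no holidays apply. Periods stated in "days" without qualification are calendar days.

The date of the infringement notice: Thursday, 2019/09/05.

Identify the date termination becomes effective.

Adding 5 calendar days to 2019/09/05 gives 2019/09/10, which is the last day of the cure period.
The date termination becomes effective: 8 business days after Tuesday, 2019/09/10, skipping weekends — Sep 11, Sep 12, Sep 13, Sep 16, Sep 17, Sep 18, Sep 19, Sep 20 — lands on Friday, 2019/09/20.

2019/09/20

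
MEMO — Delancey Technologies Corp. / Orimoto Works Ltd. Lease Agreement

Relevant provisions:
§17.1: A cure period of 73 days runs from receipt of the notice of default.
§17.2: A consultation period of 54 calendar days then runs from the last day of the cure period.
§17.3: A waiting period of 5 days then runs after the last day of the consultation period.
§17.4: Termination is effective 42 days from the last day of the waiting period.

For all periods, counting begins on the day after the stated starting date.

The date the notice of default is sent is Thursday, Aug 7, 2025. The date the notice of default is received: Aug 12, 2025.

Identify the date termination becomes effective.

Feb 2, 2026

The last day of the cure period: Aug 12, 2025 + 73 days = Oct 24, 2025.
The last day of the consultation period: Oct 24, 2025 + 54 days = Dec 17, 2025.
The last day of the waiting period: Dec 17, 2025 + 5 days = Dec 22, 2025.
The date termination becomes effective: 42 calendar days after Dec 22, 2025 is Feb 2, 2026.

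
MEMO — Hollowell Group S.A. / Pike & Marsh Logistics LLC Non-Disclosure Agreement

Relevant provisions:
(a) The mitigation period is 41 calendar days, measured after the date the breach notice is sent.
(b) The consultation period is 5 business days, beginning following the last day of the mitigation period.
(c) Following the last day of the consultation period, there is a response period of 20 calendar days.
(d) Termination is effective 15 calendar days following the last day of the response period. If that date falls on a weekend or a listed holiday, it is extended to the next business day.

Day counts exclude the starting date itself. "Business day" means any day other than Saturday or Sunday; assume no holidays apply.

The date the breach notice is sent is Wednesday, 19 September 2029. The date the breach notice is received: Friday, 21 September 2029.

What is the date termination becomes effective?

11 December 2029

The last day of the mitigation period: 19 September 2029 + 41 days = 30 October 2029.
The last day of the consultation period: counting 5 business days from Tuesday, 30 October 2029 (Oct 31, Nov 1, Nov 2, Nov 5, Nov 6, skipping weekends) reaches Tuesday, 6 November 2029.
Adding 20 calendar days to 6 November 2029 gives 26 November 2029, which is the last day of the response period.
Adding 15 calendar days to 26 November 2029 gives 11 December 2029, which is the date termination becomes effective. 11 December 2029 is a Tuesday, so no roll-forward applies.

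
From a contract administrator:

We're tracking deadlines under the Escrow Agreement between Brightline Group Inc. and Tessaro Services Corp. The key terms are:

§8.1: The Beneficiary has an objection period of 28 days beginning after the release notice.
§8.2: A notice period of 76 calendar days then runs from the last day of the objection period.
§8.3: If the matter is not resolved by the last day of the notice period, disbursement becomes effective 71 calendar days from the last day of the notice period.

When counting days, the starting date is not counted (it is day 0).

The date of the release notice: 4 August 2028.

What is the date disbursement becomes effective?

The last day of the objection period: 4 August 2028 + 28 days = 1 September 2028.
Adding 76 calendar days to 1 September 2028 gives 16 November 2028, which is the last day of the notice period.
The date disbursement becomes effective: 16 November 2028 + 71 days = 26 January 2029.

26 January 2029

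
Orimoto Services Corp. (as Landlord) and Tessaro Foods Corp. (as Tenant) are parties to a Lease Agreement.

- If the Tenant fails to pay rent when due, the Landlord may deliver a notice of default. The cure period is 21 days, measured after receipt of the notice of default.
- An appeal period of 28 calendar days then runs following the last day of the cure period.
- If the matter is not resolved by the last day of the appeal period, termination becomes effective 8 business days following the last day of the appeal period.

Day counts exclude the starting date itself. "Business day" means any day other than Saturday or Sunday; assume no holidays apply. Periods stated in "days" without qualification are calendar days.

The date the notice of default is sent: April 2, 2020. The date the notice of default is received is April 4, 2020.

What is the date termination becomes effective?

Adding 21 calendar days to April 4, 2020 gives April 25, 2020, which is the last day of the cure period.
The last day of the appeal period: 28 calendar days after April 25, 2020 is May 23, 2020.
The date termination becomes effective: counting 8 business days from Saturday, May 23, 2020 (May 25, May 26, May 27, May 28, May 29, Jun 1, Jun 2, Jun 3, skipping weekends) reaches Wednesday, June 3, 2020.

June 3, 2020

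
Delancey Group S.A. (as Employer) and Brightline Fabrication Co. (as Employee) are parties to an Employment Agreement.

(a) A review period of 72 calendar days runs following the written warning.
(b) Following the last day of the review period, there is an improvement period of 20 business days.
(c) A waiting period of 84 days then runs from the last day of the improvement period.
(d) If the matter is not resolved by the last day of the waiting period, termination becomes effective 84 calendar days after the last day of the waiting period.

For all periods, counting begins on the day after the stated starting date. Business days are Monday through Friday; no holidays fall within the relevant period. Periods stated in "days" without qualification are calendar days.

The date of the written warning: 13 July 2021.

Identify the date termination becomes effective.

7 April 2022

The last day of the review period: 72 calendar days after 13 July 2021 is 23 September 2021.
The last day of the improvement period: counting 20 business days from Thursday, 23 September 2021 (Sep 24, Sep 27, Sep 28, Sep 29, …, Oct 19, Oct 20, Oct 21, skipping weekends) reaches Thursday, 21 October 2021.
The last day of the waiting period: 84 calendar days after 21 October 2021 is 13 January 2022.
The date termination becomes effective: 13 January 2022 + 84 days = 7 April 2022.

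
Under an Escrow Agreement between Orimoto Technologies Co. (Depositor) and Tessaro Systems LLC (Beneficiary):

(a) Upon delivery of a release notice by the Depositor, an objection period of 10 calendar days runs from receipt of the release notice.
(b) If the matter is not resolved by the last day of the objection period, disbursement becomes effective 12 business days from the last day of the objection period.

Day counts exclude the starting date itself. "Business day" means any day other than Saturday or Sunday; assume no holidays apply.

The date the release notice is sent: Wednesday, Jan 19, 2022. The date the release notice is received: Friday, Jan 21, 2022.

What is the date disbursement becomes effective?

The last day of the objection period: Jan 21, 2022 + 10 days = Jan 31, 2022.
The date disbursement becomes effective: 12 business days after Monday, Jan 31, 2022, skipping weekends — Feb 1, Feb 2, Feb 3, Feb 4, …, Feb 14, Feb 15, Feb 16 — lands on Wednesday, Feb 16, 2022.

Feb 16, 2022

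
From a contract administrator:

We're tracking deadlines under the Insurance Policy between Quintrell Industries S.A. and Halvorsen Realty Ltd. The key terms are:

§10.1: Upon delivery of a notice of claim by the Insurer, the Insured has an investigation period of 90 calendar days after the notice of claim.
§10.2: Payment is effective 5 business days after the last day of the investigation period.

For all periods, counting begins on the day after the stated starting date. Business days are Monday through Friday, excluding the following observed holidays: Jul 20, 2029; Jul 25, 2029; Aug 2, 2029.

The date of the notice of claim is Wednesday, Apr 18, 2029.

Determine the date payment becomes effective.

The last day of the investigation period: Apr 18, 2029 + 90 days = Jul 17, 2029.
The date payment becomes effective: 5 business days after Tuesday, Jul 17, 2029, skipping weekends and the listed holidays on Jul 20, Jul 25 — Jul 18, Jul 19, Jul 23, Jul 24, Jul 26 — lands on Thursday, Jul 26, 2029.

Jul 26, 2029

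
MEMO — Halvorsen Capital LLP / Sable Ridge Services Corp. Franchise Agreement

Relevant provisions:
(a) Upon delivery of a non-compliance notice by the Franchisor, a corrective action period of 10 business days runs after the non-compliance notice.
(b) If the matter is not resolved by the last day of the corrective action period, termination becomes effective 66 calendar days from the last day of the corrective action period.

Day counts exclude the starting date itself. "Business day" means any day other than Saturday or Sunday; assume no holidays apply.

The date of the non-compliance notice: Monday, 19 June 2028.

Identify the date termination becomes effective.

The last day of the corrective action period: 10 business days after Monday, 19 June 2028, skipping weekends — Jun 20, Jun 21, Jun 22, Jun 23, Jun 26, Jun 27, Jun 28, Jun 29, Jun 30, Jul 3 — lands on Monday, 3 July 2028.
The date termination becomes effective: 3 July 2028 + 66 days = 7 September 2028.

7 September 2028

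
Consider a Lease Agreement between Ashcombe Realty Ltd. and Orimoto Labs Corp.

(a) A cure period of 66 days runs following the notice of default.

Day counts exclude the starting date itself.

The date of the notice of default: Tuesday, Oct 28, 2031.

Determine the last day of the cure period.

Jan 2, 2032

The last day of the cure period: Oct 28, 2031 + 66 days = Jan 2, 2032.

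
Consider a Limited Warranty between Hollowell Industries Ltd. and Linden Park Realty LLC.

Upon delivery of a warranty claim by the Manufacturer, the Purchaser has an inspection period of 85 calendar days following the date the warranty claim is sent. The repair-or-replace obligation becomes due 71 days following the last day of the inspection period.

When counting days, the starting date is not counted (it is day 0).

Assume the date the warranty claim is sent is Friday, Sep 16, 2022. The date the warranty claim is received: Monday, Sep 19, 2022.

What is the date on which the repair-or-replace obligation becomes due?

The last day of the inspection period: 85 calendar days after Sep 16, 2022 is Dec 10, 2022.
Adding 71 calendar days to Dec 10, 2022 gives Feb 19, 2023, which is the date on which the repair-or-replace obligation becomes due.

Feb 19, 2023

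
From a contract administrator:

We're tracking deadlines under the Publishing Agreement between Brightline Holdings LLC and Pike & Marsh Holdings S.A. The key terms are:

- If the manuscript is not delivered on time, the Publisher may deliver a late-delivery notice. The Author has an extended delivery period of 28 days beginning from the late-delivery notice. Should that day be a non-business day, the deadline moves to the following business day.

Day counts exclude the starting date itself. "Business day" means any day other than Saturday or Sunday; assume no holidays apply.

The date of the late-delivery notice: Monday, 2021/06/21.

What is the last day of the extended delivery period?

The last day of the extended delivery period: 28 calendar days after 2021/06/21 is 2021/07/19. 2021/07/19 is a Monday, so no roll-forward applies.

2021/07/19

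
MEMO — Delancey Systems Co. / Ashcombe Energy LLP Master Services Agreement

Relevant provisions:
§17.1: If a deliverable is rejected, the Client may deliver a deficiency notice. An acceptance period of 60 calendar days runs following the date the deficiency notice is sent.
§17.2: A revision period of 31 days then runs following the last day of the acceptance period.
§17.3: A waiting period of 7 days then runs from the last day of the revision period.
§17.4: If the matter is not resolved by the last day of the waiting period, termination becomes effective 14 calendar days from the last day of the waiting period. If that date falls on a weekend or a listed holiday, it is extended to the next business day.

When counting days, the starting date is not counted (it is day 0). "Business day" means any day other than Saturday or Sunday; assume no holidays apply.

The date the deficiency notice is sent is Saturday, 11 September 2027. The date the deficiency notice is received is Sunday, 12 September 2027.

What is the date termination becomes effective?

3 January 2028

The last day of the acceptance period: 60 calendar days after 11 September 2027 is 10 November 2027.
Adding 31 calendar days to 10 November 2027 gives 11 December 2027, which is the last day of the revision period.
The last day of the waiting period: 7 calendar days after 11 December 2027 is 18 December 2027.
The date termination becomes effective: 18 December 2027 + 14 days = 1 January 2028. That falls on a Saturday, so it rolls to the next business day, Monday, 3 January 2028.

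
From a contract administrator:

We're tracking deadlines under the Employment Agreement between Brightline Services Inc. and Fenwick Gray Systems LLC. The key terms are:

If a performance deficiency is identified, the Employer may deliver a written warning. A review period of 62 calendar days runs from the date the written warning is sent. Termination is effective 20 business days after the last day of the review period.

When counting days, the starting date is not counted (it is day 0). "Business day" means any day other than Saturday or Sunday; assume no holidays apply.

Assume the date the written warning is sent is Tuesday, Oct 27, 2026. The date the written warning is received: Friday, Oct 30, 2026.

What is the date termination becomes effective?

Adding 62 calendar days to Oct 27, 2026 gives Dec 28, 2026, which is the last day of the review period.
From Monday, Dec 28, 2026, 20 business days (Dec 29, Dec 30, Dec 31, Jan 1, …, Jan 21, Jan 22, Jan 25, skipping weekends) brings us to Monday, Jan 25, 2027, which is the date termination becomes effective.

Jan 25, 2027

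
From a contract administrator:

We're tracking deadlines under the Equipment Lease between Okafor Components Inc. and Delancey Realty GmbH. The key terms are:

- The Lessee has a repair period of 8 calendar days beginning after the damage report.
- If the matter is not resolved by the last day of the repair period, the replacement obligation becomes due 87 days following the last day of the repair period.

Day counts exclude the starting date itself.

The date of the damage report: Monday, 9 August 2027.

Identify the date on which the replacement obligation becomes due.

The last day of the repair period: 9 August 2027 + 8 days = 17 August 2027.
Adding 87 calendar days to 17 August 2027 gives 12 November 2027, which is the date on which the replacement obligation becomes due.

12 November 2027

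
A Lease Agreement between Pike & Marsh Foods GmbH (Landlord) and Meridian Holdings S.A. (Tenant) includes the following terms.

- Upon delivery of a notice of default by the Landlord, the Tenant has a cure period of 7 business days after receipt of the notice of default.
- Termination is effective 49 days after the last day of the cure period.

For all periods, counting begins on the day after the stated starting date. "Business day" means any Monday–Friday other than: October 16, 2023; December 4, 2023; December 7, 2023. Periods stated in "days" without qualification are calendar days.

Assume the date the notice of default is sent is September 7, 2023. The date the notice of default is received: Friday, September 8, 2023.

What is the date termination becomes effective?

November 7, 2023

From Friday, September 8, 2023, 7 business days (Sep 11, Sep 12, Sep 13, Sep 14, Sep 15, Sep 18, Sep 19, skipping weekends) brings us to Tuesday, September 19, 2023, which is the last day of the cure period.
The date termination becomes effective: September 19, 2023 + 49 days = November 7, 2023.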